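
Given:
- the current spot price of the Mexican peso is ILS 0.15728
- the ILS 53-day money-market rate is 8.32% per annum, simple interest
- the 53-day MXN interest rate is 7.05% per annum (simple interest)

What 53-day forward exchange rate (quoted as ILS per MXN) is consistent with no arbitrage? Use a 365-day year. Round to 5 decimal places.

0.15757

T = 53/365 years.
ILS accumulates by 1 + 0.0832×53/365 = 1.0120811.
Growth of 1 MXN over T: 1 + 0.0705×53/365 = 1.010237.
CIP: F = S · (grow ILS)/(grow MXN) = 0.15728 × 1.0120811/1.010237 = 0.1575671 ILS per MXN.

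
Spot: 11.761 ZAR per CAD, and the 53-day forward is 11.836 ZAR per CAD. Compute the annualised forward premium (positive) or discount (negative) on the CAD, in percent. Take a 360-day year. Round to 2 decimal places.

T = 53/360 years.
CAD trades forward at +0.63770% vs spot over the period.
×(1/T) gives 4.33% p.a.

+4.33%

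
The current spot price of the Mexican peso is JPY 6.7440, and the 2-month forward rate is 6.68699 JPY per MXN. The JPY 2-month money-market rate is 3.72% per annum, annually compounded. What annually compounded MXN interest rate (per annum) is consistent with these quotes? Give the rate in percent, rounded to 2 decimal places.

9.14%

T = 2/12 years.
F/S = 6.68699/6.744 = 0.9915466 = (growth of JPY) / (growth of MXN).
JPY growth factor: (1 + 0.0372)^(2/12) = 1.006106.
So the MXN growth factor = 1.0146835.
r = 1.0146835^(12/2) − 1 = 0.091399 → 9.14%.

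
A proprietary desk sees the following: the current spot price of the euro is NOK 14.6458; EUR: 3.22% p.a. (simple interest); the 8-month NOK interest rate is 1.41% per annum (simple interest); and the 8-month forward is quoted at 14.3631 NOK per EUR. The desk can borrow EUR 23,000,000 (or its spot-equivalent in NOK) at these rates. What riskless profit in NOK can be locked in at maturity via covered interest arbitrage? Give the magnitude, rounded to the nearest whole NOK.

NOK 2,576,981

T = 8/12 years.
Invest the EUR and cover forward: 23,000,000 × 1.02146666667 × 14.3631 = NOK 337,442,841.24.
Convert at spot and invest in NOK: 23,000,000 × 14.6458 × 1.009400 = NOK 340,019,821.96.
The quoted forward undervalues EUR, so borrow EUR, convert to NOK at spot, deposit the NOK at 1.41%, and buy EUR forward at 14.3631 to cover the loan.
The gap between the two covered legs is NOK 2,576,981.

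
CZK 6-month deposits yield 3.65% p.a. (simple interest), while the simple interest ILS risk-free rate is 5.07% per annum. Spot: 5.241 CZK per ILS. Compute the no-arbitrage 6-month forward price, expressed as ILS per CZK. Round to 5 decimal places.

0.19213

T = 6/12 years.
Growth of 1 CZK over T: 1 + 0.0365×6/12 = 1.018250.
ILS accumulates by 1 + 0.0507×6/12 = 1.025350.
CIP: F = S · (grow CZK)/(grow ILS) = 5.241 × 1.018250/1.025350 = 5.204709 CZK per ILS.
Quoted the other way: 1/5.204709 = 0.19213 ILS per CZK.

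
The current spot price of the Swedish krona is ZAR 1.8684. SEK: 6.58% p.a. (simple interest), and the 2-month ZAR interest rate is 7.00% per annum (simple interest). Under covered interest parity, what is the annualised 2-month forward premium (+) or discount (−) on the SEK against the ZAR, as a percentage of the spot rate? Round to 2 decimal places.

T = 2/12 years.
F = S · g_ZAR/g_SEK = 1.8684 × 1.0116667/1.0109667 = 1.8696937.
Annualised premium = (F − S)/S × (1/T) = (1.8696937 − 1.8684)/1.8684 ÷ (2/12) = 0.42%.

+0.42%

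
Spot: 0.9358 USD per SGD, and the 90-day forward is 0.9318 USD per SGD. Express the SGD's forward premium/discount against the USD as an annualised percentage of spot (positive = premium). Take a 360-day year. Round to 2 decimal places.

T = 90/360 years.
Period premium: (0.9318 − 0.9358)/0.9358 = -0.0042744.
Per annum: -0.0042744 / (90/360) = -0.017098 = -1.71%.

-1.71%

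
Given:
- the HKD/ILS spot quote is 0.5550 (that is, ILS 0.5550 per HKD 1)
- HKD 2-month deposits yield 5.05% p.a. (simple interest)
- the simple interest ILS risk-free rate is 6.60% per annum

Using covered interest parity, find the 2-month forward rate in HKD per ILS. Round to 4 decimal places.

1.7972

T = 2/12 years.
ILS accumulates by 1 + 0.0660×2/12 = 1.011000.
Growth of 1 HKD over T: 1 + 0.0505×2/12 = 1.0084167.
Forward (ILS per HKD) = 0.555 × 1.011000 / 1.0084167 = 0.5564218.
Invert for HKD per ILS: 1 / 0.5564218 = 1.7972.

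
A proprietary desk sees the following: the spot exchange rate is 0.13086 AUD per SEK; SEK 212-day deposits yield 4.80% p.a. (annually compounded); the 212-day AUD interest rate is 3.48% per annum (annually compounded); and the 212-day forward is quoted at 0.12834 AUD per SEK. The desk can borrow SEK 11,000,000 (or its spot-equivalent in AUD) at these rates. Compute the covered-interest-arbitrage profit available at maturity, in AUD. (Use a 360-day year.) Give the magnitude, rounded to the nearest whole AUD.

T = 212/360 years.
Route A — deposit SEK, sell forward: 11,000,000 × 1.027993889 × 0.12834 = AUD 1,451,260.09.
Route B — convert at spot, deposit AUD: 11,000,000 × 0.13086 × 1.020349088 = AUD 1,468,751.70.
The quoted forward undervalues SEK, so borrow SEK, convert to AUD at spot, deposit the AUD at 3.48%, and buy SEK forward at 0.12834 to cover the loan.
Arbitrage profit = |1,451,260.09 − 1,468,751.70| = AUD 17,492.

AUD 17,492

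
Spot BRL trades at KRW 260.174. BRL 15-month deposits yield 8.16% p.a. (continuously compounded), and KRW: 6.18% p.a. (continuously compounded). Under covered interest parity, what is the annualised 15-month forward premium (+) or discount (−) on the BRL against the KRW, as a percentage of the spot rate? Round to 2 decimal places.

-1.96%

T = 15/12 years.
No-arbitrage forward: 260.174 × 1.0803121 / 1.1073835 = 253.813715 KRW/BRL.
Annualised premium = (F − S)/S × (1/T) = (253.813715 − 260.174)/260.174 ÷ (15/12) = -1.96%.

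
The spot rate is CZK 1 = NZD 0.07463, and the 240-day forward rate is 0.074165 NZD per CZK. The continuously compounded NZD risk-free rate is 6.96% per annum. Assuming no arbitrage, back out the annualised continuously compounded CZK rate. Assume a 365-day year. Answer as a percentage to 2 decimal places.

7.91%

T = 240/365 years.
F/S = 0.074165/0.07463 = 0.9937693 = (growth of NZD) / (growth of CZK).
NZD growth factor: e^(0.0696×240/365) = 1.0468277.
That pins the CZK growth at 1.0533911.
r = ln(1.0533911)/(240/365) = 0.079106 → 7.91%.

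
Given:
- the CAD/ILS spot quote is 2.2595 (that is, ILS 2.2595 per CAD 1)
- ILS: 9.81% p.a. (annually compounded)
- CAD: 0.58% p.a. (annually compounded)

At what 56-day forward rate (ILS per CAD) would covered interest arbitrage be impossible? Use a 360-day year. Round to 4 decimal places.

T = 56/360 years.
ILS accumulates by (1 + 0.0981)^(56/360) = 1.0146636.
CAD growth factor: (1 + 0.0058)^(56/360) = 1.000900.
So F = 2.2595 × 1.0146636 / 1.000900 = 2.290571 (ILS/CAD).

2.2906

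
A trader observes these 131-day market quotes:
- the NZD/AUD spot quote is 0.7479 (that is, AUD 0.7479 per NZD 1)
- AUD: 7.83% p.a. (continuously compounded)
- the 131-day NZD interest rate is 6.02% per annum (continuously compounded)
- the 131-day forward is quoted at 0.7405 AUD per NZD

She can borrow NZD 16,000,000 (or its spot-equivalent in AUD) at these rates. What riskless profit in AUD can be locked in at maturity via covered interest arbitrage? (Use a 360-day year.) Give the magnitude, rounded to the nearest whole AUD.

T = 131/360 years.
Keep in NZD, deliver into the forward: 16,000,000·1.0221478116·0.7405 = AUD 12,110,407.27.
Swap to AUD now, deposit: 16,000,000·0.7479·1.028902294 = AUD 12,312,256.41.
The quoted forward undervalues NZD, so borrow NZD, convert to AUD at spot, deposit the AUD at 7.83%, and buy NZD forward at 0.7405 to cover the loan.
The gap between the two covered legs is AUD 201,849.

AUD 201,849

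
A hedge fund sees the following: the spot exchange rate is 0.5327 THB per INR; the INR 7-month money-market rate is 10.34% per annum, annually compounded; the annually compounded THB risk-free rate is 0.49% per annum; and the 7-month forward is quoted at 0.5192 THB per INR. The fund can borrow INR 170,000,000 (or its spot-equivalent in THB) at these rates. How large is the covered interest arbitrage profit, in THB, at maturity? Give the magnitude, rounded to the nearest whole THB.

T = 7/12 years.
Keep in INR, deliver into the forward: 170,000,000·1.0590770851·0.5192 = THB 93,478,379.84.
Swap to THB now, deposit: 170,000,000·0.5327·1.0028554222 = THB 90,817,584.18.
The quoted forward overvalues INR, so borrow THB, buy INR at spot, deposit the INR at 10.34%, and sell the proceeds forward at 0.5192.
Profit = 93,478,379.84 − 90,817,584.18 = THB 2,660,796.

THB 2,660,796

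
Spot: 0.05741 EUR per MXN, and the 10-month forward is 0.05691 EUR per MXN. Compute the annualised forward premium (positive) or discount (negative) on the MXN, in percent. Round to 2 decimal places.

-1.05%

T = 10/12 years.
Period premium: (0.05691 − 0.05741)/0.05741 = -0.0087093.
Per annum: -0.0087093 / (10/12) = -0.010451 = -1.05%.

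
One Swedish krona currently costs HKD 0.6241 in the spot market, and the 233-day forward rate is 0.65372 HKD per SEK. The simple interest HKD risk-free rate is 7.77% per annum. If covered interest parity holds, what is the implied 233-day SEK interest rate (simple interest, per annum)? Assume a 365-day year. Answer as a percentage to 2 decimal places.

0.32%

T = 233/365 years.
CIP gives F = S · g_HKD/g_SEK, so g_HKD/g_SEK = 0.65372/0.6241 = 1.0474603.
The HKD side grows by 1 + 0.0777×233/365 = 1.0496003.
That pins the SEK growth at 1.002043.
r = (1.002043 − 1)/(233/365) = 0.003200 → 0.32%.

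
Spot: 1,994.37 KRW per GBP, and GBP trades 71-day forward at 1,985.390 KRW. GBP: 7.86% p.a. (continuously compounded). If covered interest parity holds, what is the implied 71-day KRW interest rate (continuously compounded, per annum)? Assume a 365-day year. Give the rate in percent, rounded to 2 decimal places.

5.54%

T = 71/365 years.
CIP gives F = S · g_KRW/g_GBP, so g_KRW/g_GBP = 1985.39/1994.37 = 0.9954973.
The GBP side grows by e^(0.0786×71/365) = 1.0154068.
That pins the KRW growth at 1.0108347.
r = ln(1.0108347)/(71/365) = 0.055400 → 5.54%.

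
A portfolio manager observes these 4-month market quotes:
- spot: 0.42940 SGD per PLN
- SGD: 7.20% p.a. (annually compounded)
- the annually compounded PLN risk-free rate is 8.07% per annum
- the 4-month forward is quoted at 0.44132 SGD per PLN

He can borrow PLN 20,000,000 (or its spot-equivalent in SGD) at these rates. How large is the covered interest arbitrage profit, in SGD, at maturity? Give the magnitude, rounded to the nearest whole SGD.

SGD 268,361

T = 4/12 years.
Route A — deposit PLN, sell forward: 20,000,000 × 1.026207184 × 0.44132 = SGD 9,057,715.09.
Route B — convert at spot, deposit SGD: 20,000,000 × 0.42940 × 1.023445989 = SGD 8,789,354.15.
The quoted forward overvalues PLN, so borrow SGD, buy PLN at spot, deposit the PLN at 8.07%, and sell the proceeds forward at 0.44132.
Arbitrage profit = |9,057,715.09 − 8,789,354.15| = SGD 268,361.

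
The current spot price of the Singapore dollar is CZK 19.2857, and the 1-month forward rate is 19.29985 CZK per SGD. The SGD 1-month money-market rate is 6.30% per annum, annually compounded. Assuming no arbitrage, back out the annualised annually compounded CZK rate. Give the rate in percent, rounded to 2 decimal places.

7.24%

T = 1/12 years.
By CIP, F/S equals the CZK-to-SGD growth ratio: 19.29985/19.2857 = 1.0007337.
SGD growth factor: (1 + 0.0630)^(1/12) = 1.0051042.
That pins the CZK growth at 1.0058416.
r = 1.0058416^(12/1) − 1 = 0.072396 → 7.24%.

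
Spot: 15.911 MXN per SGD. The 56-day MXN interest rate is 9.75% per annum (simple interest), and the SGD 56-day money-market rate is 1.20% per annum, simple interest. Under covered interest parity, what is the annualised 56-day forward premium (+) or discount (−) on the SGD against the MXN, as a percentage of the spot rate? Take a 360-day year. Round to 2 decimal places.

T = 56/360 years.
No-arbitrage forward: 15.911 × 1.0151667 / 1.0018667 = 16.122222 MXN/SGD.
(F − S)/S ÷ T = (16.122222 − 15.911)/15.911/(56/360) = 0.085341 → 8.53%.

+8.53%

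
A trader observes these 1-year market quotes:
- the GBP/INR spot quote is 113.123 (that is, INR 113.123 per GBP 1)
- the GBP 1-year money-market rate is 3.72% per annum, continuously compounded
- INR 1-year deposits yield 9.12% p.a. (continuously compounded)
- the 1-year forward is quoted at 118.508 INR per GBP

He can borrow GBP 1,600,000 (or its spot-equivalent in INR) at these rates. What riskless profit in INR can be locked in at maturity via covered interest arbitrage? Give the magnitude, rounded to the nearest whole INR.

INR 1,480,602

T = 1 year.
Keep in GBP, deliver into the forward: 1,600,000·1.0379005802·118.508 = INR 196,799,235.13.
Swap to INR now, deposit: 1,600,000·113.123·1.09548808097 = INR 198,279,837.09.
The quoted forward undervalues GBP, so borrow GBP, convert to INR at spot, deposit the INR at 9.12%, and buy GBP forward at 118.508 to cover the loan.
The gap between the two covered legs is INR 1,480,602.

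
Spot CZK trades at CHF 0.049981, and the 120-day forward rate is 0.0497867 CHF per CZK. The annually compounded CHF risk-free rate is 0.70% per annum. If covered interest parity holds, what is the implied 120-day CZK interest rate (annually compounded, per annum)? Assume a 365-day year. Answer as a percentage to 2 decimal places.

1.90%

T = 120/365 years.
F/S = 0.0497867/0.049981 = 0.9961125 = (growth of CHF) / (growth of CZK).
CHF growth factor: (1 + 0.0070)^(120/365) = 1.002296.
That pins the CZK growth at 1.0062076.
r = 1.0062076^(365/120) − 1 = 0.019001 → 1.90%.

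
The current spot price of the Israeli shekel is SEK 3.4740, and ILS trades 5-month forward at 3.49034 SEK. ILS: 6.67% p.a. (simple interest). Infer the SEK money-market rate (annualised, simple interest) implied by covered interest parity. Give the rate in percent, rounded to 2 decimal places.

T = 5/12 years.
F/S = 3.49034/3.474 = 1.0047035 = (growth of SEK) / (growth of ILS).
ILS growth factor: 1 + 0.0667×5/12 = 1.0277917.
That pins the SEK growth at 1.0326259.
(1.0326259 − 1)/T = 0.078302, i.e. 7.83%.

7.83%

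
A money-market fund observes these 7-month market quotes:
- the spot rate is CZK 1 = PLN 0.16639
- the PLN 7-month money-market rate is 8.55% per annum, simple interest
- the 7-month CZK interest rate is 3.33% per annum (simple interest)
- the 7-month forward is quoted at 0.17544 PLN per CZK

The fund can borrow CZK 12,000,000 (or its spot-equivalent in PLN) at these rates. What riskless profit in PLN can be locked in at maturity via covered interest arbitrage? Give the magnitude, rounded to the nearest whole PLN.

PLN 49,911

T = 7/12 years.
Invest the CZK and cover forward: 12,000,000 × 1.019425 × 0.17544 = PLN 2,146,175.06.
Convert at spot and invest in PLN: 12,000,000 × 0.16639 × 1.049875 = PLN 2,096,264.42.
The quoted forward overvalues CZK, so borrow PLN, buy CZK at spot, deposit the CZK at 3.33%, and sell the proceeds forward at 0.17544.
Arbitrage profit = |2,146,175.06 − 2,096,264.42| = PLN 49,911.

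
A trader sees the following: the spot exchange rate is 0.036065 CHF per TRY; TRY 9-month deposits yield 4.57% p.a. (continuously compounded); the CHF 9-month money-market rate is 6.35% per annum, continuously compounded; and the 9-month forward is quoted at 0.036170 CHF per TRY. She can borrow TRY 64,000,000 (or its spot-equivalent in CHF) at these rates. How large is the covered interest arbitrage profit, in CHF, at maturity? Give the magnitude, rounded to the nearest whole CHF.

T = 9/12 years.
Invest the TRY and cover forward: 64,000,000 × 1.034869157 × 0.036170 = CHF 2,395,597.91.
Convert at spot and invest in CHF: 64,000,000 × 0.036065 × 1.04877729 = CHF 2,420,745.79.
The quoted forward undervalues TRY, so borrow TRY, convert to CHF at spot, deposit the CHF at 6.35%, and buy TRY forward at 0.036170 to cover the loan.
Profit = 2,420,745.79 − 2,395,597.91 = CHF 25,148.

CHF 25,148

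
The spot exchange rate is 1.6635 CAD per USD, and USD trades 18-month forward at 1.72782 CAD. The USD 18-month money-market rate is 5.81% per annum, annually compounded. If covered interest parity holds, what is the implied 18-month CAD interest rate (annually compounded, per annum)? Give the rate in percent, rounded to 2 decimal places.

T = 18/12 years.
By CIP, F/S equals the CAD-to-USD growth ratio: 1.72782/1.6635 = 1.0386655.
The USD side grows by (1 + 0.0581)^(18/12) = 1.0884039.
Hence g_CAD = 1.1304876.
r = 1.1304876^(12/18) − 1 = 0.085202 → 8.52%.

8.52%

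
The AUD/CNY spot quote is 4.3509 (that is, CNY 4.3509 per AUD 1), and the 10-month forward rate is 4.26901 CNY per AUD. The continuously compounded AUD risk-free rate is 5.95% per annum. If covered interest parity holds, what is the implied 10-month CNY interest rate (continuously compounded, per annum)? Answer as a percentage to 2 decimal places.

T = 10/12 years.
By CIP, F/S equals the CNY-to-AUD growth ratio: 4.26901/4.3509 = 0.9811786.
AUD growth factor: e^(0.0595×10/12) = 1.0508332.
That pins the CNY growth at 1.031055.
r = ln(1.031055)/(10/12) = 0.036699 → 3.67%.

3.67%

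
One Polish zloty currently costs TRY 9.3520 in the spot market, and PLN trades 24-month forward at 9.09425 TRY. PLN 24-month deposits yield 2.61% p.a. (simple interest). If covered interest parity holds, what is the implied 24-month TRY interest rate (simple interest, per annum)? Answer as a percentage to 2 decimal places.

1.16%

T = 2 years.
By CIP, F/S equals the TRY-to-PLN growth ratio: 9.09425/9.352 = 0.9724391.
The PLN side grows by 1 + 0.0261×2 = 1.052200.
So the TRY growth factor = 1.0232004.
r = (1.0232004 − 1)/2 = 0.011600 → 1.16%.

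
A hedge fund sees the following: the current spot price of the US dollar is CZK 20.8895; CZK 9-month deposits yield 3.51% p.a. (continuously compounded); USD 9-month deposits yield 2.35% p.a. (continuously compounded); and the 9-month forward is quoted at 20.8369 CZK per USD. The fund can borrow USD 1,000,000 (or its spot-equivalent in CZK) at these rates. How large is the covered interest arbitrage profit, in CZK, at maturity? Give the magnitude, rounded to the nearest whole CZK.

CZK 239,312

T = 9/12 years.
Keep in USD, deliver into the forward: 1,000,000·1.0177812369·20.8369 = CZK 21,207,405.86.
Swap to CZK now, deposit: 1,000,000·20.8895·1.0266745635 = CZK 21,446,718.29.
The quoted forward undervalues USD, so borrow USD, convert to CZK at spot, deposit the CZK at 3.51%, and buy USD forward at 20.8369 to cover the loan.
Arbitrage profit = |21,207,405.86 − 21,446,718.29| = CZK 239,312.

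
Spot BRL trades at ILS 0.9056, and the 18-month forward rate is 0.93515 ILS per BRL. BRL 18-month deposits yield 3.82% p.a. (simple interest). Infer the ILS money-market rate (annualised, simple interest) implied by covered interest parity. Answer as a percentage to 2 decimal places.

T = 18/12 years.
F/S = 0.93515/0.9056 = 1.0326303 = (growth of ILS) / (growth of BRL).
BRL growth factor: 1 + 0.0382×18/12 = 1.057300.
So the ILS growth factor = 1.091800.
(1.091800 − 1)/T = 0.061200, i.e. 6.12%.

6.12%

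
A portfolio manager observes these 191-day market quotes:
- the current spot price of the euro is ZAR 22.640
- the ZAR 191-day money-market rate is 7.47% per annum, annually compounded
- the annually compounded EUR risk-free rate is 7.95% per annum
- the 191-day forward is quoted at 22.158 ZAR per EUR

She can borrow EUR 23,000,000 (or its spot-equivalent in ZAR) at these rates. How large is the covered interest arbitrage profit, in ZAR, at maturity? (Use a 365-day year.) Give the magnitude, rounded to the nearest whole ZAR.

ZAR 10,276,343

T = 191/365 years.
Route A — deposit EUR, sell forward: 23,000,000 × 1.04084246225 × 22.158 = ZAR 530,448,707.41.
Route B — convert at spot, deposit ZAR: 23,000,000 × 22.640 × 1.03841805738 = ZAR 540,725,050.84.
The quoted forward undervalues EUR, so borrow EUR, convert to ZAR at spot, deposit the ZAR at 7.47%, and buy EUR forward at 22.158 to cover the loan.
Profit = 540,725,050.84 − 530,448,707.41 = ZAR 10,276,343.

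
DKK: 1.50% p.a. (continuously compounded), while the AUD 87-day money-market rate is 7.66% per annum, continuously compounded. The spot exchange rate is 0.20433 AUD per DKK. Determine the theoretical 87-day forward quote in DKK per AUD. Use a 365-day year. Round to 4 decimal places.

4.8227

T = 87/365 years.
AUD accumulates by e^(0.0766×87/365) = 1.0184258.
DKK accumulates by e^(0.0150×87/365) = 1.0035817.
So F = 0.20433 × 1.0184258 / 1.0035817 = 0.2073523 (AUD/DKK).
Invert for DKK per AUD: 1 / 0.2073523 = 4.8227.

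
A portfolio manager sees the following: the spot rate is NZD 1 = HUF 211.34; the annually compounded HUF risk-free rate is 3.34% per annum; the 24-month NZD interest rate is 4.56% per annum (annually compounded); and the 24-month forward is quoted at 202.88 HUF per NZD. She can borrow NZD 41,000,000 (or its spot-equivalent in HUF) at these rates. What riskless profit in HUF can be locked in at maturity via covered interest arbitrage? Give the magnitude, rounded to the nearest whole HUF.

T = 2 years.
Invest the NZD and cover forward: 41,000,000 × 1.09327936 × 202.88 = HUF 9,093,985,178.83.
Convert at spot and invest in HUF: 41,000,000 × 211.34 × 1.06791556 = HUF 9,253,424,252.47.
The quoted forward undervalues NZD, so borrow NZD, convert to HUF at spot, deposit the HUF at 3.34%, and buy NZD forward at 202.88 to cover the loan.
Profit = 9,253,424,252.47 − 9,093,985,178.83 = HUF 159,439,074.

HUF 159,439,074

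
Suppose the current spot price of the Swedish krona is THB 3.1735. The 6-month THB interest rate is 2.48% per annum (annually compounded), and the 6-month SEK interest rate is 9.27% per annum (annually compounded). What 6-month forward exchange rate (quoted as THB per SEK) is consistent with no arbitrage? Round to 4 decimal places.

T = 6/12 years.
THB accumulates by (1 + 0.0248)^(6/12) = 1.0123241.
Growth of 1 SEK over T: (1 + 0.0927)^(6/12) = 1.0453229.
Forward (THB per SEK) = 3.1735 × 1.0123241 / 1.0453229 = 3.073319.

3.0733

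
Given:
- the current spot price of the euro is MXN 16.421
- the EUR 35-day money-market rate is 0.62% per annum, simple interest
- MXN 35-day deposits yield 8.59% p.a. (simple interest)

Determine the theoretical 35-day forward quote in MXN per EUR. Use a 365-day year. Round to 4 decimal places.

T = 35/365 years.
Growth of 1 MXN over T: 1 + 0.0859×35/365 = 1.00823699.
EUR accumulates by 1 + 0.0062×35/365 = 1.00059452.
CIP: F = S · (grow MXN)/(grow EUR) = 16.421 × 1.00823699/1.00059452 = 16.546422 MXN per EUR.

16.5464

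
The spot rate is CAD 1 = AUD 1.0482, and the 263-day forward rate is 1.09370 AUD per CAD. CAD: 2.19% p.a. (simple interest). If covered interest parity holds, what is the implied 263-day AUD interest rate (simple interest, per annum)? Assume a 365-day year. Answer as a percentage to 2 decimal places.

8.31%

T = 263/365 years.
CIP gives F = S · g_AUD/g_CAD, so g_AUD/g_CAD = 1.0937/1.0482 = 1.0434077.
The CAD side grows by 1 + 0.0219×263/365 = 1.015780.
That pins the AUD growth at 1.0598727.
(1.0598727 − 1)/T = 0.083093, i.e. 8.31%.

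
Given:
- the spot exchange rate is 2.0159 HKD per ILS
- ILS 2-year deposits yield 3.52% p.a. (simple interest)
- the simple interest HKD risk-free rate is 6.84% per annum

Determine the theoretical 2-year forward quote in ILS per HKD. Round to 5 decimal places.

0.46708

T = 2 years.
HKD accumulates by 1 + 0.0684×2 = 1.136800.
ILS accumulates by 1 + 0.0352×2 = 1.070400.
So F = 2.0159 × 1.136800 / 1.070400 = 2.140952 (HKD/ILS).
Quoted the other way: 1/2.140952 = 0.46708 ILS per HKD.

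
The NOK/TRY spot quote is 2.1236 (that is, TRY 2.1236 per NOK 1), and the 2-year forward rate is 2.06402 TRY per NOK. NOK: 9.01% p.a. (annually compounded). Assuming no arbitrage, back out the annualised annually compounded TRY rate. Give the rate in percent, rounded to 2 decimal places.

7.47%

T = 2 years.
By CIP, F/S equals the TRY-to-NOK growth ratio: 2.06402/2.1236 = 0.9719439.
NOK growth factor: (1 + 0.0901)^2 = 1.188318.
So the TRY growth factor = 1.1549784.
r = 1.1549784^(1/2) − 1 = 0.074699 → 7.47%.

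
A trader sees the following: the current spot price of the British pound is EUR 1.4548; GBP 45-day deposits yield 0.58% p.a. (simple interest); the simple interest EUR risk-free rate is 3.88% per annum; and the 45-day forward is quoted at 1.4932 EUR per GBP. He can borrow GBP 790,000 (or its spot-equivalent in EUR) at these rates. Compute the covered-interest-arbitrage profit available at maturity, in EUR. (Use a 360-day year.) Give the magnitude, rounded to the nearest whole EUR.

T = 45/360 years.
Invest the GBP and cover forward: 790,000 × 1.000725 × 1.4932 = EUR 1,180,483.23.
Convert at spot and invest in EUR: 790,000 × 1.4548 × 1.004850 = EUR 1,154,866.07.
The quoted forward overvalues GBP, so borrow EUR, buy GBP at spot, deposit the GBP at 0.58%, and sell the proceeds forward at 1.4932.
Arbitrage profit = |1,180,483.23 − 1,154,866.07| = EUR 25,617.

EUR 25,617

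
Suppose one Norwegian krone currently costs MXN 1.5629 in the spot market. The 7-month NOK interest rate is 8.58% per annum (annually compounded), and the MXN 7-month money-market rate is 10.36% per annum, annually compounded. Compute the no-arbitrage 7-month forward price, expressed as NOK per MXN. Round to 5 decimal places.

0.63380

T = 7/12 years.
MXN growth factor: (1 + 0.1036)^(7/12) = 1.0591891.
NOK accumulates by (1 + 0.0858)^(7/12) = 1.0491898.
CIP: F = S · (grow MXN)/(grow NOK) = 1.5629 × 1.0591891/1.0491898 = 1.577795 MXN per NOK.
Quoted the other way: 1/1.577795 = 0.63380 NOK per MXN.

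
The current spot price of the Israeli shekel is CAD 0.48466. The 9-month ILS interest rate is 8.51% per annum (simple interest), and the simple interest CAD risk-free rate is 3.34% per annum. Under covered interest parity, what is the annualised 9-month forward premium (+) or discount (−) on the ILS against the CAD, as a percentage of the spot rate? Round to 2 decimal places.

-4.86%

T = 9/12 years.
No-arbitrage forward: 0.48466 × 1.025050 / 1.063825 = 0.46699479 CAD/ILS.
Annualised premium = (F − S)/S × (1/T) = (0.46699479 − 0.48466)/0.48466 ÷ (9/12) = -4.86%.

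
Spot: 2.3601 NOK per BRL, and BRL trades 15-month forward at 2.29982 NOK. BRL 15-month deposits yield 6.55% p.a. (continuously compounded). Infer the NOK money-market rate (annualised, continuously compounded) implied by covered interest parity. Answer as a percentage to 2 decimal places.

T = 15/12 years.
By CIP, F/S equals the NOK-to-BRL growth ratio: 2.29982/2.3601 = 0.9744587.
BRL growth factor: e^(0.0655×15/12) = 1.0853201.
Hence g_NOK = 1.0575996.
Take logs: ln 1.0575996 / (15/12) = 0.044801, so 4.48%.

4.48%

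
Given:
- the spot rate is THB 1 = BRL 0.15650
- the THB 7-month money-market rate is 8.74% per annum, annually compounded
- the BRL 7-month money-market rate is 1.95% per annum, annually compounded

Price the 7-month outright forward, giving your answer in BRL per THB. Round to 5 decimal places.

0.15072

T = 7/12 years.
BRL accumulates by (1 + 0.0195)^(7/12) = 1.0113292.
Growth of 1 THB over T: (1 + 0.0874)^(7/12) = 1.0500914.
So F = 0.1565 × 1.0113292 / 1.0500914 = 0.1507231 (BRL/THB).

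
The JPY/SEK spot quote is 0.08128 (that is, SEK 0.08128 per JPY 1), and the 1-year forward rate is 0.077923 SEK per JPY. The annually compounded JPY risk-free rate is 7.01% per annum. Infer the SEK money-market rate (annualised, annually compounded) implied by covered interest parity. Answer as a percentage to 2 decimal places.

2.59%

T = 1 year.
F/S = 0.077923/0.08128 = 0.9586983 = (growth of SEK) / (growth of JPY).
JPY growth factor: (1 + 0.0701)^1 = 1.070100.
That pins the SEK growth at 1.0259031.
r = 1.0259031^(1/1) − 1 = 0.025903 → 2.59%.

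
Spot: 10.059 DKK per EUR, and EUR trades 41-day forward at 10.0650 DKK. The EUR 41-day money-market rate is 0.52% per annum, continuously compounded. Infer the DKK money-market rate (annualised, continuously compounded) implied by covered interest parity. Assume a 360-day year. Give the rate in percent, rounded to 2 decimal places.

1.04%

T = 41/360 years.
CIP gives F = S · g_DKK/g_EUR, so g_DKK/g_EUR = 10.065/10.059 = 1.0005965.
The EUR side grows by e^(0.0052×41/360) = 1.0005924.
That pins the DKK growth at 1.0011893.
r = ln(1.0011893)/(41/360) = 0.010436 → 1.04%.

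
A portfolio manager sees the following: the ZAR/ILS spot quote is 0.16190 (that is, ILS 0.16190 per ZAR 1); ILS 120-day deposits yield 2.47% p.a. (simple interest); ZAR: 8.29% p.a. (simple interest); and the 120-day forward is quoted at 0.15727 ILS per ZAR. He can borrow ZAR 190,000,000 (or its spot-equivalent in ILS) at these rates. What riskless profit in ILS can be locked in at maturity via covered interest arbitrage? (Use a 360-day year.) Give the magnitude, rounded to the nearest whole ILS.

ILS 307,246

T = 120/360 years.
Invest the ZAR and cover forward: 190,000,000 × 1.0276333333 × 0.15727 = ILS 30,707,019.92.
Convert at spot and invest in ILS: 190,000,000 × 0.16190 × 1.0082333333 = ILS 31,014,265.57.
The quoted forward undervalues ZAR, so borrow ZAR, convert to ILS at spot, deposit the ILS at 2.47%, and buy ZAR forward at 0.15727 to cover the loan.
Arbitrage profit = |30,707,019.92 − 31,014,265.57| = ILS 307,246.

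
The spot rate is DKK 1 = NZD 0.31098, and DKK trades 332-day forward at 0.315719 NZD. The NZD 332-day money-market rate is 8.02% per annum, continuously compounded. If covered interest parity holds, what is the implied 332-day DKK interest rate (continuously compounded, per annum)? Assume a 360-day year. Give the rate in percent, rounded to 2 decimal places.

6.38%

T = 332/360 years.
F/S = 0.315719/0.31098 = 1.0152389 = (growth of NZD) / (growth of DKK).
The NZD side grows by e^(0.0802×332/360) = 1.0767661.
So the DKK growth factor = 1.0606037.
Take logs: ln 1.0606037 / (332/360) = 0.063801, so 6.38%.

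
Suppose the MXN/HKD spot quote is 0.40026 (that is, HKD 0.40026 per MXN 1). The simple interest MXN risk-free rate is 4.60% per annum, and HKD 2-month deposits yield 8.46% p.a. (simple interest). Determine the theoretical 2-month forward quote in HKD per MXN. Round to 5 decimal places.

T = 2/12 years.
HKD growth factor: 1 + 0.0846×2/12 = 1.014100.
MXN growth factor: 1 + 0.0460×2/12 = 1.0076667.
CIP: F = S · (grow HKD)/(grow MXN) = 0.40026 × 1.014100/1.0076667 = 0.4028154 HKD per MXN.

0.40282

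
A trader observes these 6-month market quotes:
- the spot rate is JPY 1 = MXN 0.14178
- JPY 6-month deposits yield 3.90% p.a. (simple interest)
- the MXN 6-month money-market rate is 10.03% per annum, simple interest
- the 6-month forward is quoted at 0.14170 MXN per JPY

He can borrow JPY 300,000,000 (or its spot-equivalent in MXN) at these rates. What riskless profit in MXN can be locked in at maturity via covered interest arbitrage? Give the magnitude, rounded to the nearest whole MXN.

T = 6/12 years.
Keep in JPY, deliver into the forward: 300,000,000·1.019500·0.14170 = MXN 43,338,945.00.
Swap to MXN now, deposit: 300,000,000·0.14178·1.050150 = MXN 44,667,080.10.
The quoted forward undervalues JPY, so borrow JPY, convert to MXN at spot, deposit the MXN at 10.03%, and buy JPY forward at 0.14170 to cover the loan.
Profit = 44,667,080.10 − 43,338,945.00 = MXN 1,328,135.

MXN 1,328,135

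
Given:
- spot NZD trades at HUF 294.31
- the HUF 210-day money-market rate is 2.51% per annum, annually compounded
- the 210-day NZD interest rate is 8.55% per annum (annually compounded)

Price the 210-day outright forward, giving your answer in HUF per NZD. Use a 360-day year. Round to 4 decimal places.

284.6435

T = 210/360 years.
HUF growth factor: (1 + 0.0251)^(210/360) = 1.014565997.
NZD growth factor: (1 + 0.0855)^(210/360) = 1.04902072.
Forward (HUF per NZD) = 294.31 × 1.014565997 / 1.04902072 = 284.643490.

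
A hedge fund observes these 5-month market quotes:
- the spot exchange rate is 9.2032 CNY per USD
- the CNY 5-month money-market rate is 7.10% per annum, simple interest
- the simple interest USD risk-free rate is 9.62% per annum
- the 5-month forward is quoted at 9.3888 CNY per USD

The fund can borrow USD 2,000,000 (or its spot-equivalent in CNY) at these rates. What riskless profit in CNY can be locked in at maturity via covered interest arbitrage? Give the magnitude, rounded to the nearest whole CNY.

CNY 579,346

T = 5/12 years.
Route A — deposit USD, sell forward: 2,000,000 × 1.0400833333 × 9.3888 = CNY 19,530,268.80.
Route B — convert at spot, deposit CNY: 2,000,000 × 9.2032 × 1.0295833333 = CNY 18,950,922.67.
The quoted forward overvalues USD, so borrow CNY, buy USD at spot, deposit the USD at 9.62%, and sell the proceeds forward at 9.3888.
Profit = 19,530,268.80 − 18,950,922.67 = CNY 579,346.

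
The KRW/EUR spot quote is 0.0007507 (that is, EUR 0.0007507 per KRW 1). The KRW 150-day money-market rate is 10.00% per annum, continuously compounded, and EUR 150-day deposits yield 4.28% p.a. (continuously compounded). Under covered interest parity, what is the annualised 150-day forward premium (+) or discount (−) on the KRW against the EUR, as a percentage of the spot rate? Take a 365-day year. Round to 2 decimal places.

-5.65%

T = 150/365 years.
F = S · g_EUR/g_KRW = 0.0007507 × 1.0177446/1.041952 = 0.0007332592.
Annualised premium = (F − S)/S × (1/T) = (0.0007332592 − 0.0007507)/0.0007507 ÷ (150/365) = -5.65%.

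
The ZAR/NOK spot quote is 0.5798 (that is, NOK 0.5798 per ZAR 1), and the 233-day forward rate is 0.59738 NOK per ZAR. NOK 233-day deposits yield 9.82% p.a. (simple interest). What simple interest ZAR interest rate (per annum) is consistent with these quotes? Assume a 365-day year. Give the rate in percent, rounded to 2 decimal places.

4.92%

T = 233/365 years.
F/S = 0.59738/0.5798 = 1.0303208 = (growth of NOK) / (growth of ZAR).
NOK growth factor: 1 + 0.0982×233/365 = 1.0626866.
Hence g_ZAR = 1.0314133.
(1.0314133 − 1)/T = 0.049210, i.e. 4.92%.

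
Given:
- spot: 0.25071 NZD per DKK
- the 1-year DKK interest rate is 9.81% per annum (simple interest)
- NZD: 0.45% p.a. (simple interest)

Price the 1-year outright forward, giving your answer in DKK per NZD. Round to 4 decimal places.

T = 1 year.
Growth of 1 NZD over T: 1 + 0.0045×1 = 1.004500.
DKK accumulates by 1 + 0.0981×1 = 1.098100.
So F = 0.25071 × 1.004500 / 1.098100 = 0.2293399 (NZD/DKK).
Invert for DKK per NZD: 1 / 0.2293399 = 4.3603.

4.3603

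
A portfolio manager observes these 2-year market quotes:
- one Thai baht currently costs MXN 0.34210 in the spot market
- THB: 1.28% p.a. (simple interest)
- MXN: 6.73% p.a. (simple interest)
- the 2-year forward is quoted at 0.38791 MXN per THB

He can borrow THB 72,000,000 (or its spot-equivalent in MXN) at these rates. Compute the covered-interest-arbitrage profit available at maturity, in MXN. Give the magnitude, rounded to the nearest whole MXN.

T = 2 years.
Route A — deposit THB, sell forward: 72,000,000 × 1.025600 × 0.38791 = MXN 28,644,515.71.
Route B — convert at spot, deposit MXN: 72,000,000 × 0.34210 × 1.134600 = MXN 27,946,559.52.
The quoted forward overvalues THB, so borrow MXN, buy THB at spot, deposit the THB at 1.28%, and sell the proceeds forward at 0.38791.
Arbitrage profit = |28,644,515.71 − 27,946,559.52| = MXN 697,956.

MXN 697,956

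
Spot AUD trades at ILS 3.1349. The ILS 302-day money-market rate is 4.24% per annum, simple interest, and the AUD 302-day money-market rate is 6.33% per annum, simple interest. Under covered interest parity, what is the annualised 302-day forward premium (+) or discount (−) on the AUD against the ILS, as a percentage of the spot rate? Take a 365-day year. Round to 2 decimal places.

T = 302/365 years.
F = S · g_ILS/g_AUD = 3.1349 × 1.0350816/1.0523742 = 3.0833874.
(F − S)/S ÷ T = (3.0833874 − 3.1349)/3.1349/(302/365) = -0.019860 → -1.99%.

-1.99%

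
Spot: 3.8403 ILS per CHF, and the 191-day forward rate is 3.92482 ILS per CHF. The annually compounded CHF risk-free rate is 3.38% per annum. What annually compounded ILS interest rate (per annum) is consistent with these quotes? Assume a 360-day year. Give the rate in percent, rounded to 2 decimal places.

T = 191/360 years.
CIP gives F = S · g_ILS/g_CHF, so g_ILS/g_CHF = 3.92482/3.8403 = 1.0220087.
CHF growth factor: (1 + 0.0338)^(191/360) = 1.0177928.
So the ILS growth factor = 1.0401931.
Annualise: 1.0401931^(360/191) − 1 = 0.077102 = 7.71%.

7.71%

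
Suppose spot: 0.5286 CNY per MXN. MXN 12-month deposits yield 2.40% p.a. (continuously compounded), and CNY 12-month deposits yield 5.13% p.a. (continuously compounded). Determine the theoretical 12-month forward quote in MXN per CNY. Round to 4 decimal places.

T = 1 year.
CNY growth factor: e^(0.0513×1) = 1.0526386.
Growth of 1 MXN over T: e^(0.0240×1) = 1.0242903.
CIP: F = S · (grow CNY)/(grow MXN) = 0.5286 × 1.0526386/1.0242903 = 0.5432296 CNY per MXN.
Quoted the other way: 1/0.5432296 = 1.8408 MXN per CNY.

1.8408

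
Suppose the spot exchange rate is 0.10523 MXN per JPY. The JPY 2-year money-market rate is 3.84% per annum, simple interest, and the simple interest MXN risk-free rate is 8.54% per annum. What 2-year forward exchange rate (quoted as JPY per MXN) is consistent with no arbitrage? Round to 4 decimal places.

T = 2 years.
MXN accumulates by 1 + 0.0854×2 = 1.170800.
JPY growth factor: 1 + 0.0384×2 = 1.076800.
CIP: F = S · (grow MXN)/(grow JPY) = 0.10523 × 1.170800/1.076800 = 0.1144161 MXN per JPY.
Invert for JPY per MXN: 1 / 0.1144161 = 8.7400.

8.7400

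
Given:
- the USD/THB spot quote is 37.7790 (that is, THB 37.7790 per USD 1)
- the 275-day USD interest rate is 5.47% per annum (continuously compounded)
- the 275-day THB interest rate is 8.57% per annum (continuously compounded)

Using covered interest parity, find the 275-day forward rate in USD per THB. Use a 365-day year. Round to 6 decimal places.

0.025859

T = 275/365 years.
THB growth factor: e^(0.0857×275/365) = 1.0666986.
USD growth factor: e^(0.0547×275/365) = 1.0420733.
Forward (THB per USD) = 37.779 × 1.0666986 / 1.0420733 = 38.67176.
Quoted the other way: 1/38.67176 = 0.025859 USD per THB.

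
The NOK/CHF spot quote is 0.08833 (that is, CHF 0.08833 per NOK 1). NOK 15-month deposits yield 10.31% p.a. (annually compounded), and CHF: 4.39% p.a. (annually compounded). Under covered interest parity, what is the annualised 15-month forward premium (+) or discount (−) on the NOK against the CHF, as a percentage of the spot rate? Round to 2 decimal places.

T = 15/12 years.
F = S · g_CHF/g_NOK = 0.08833 × 1.0551729/1.1304949 = 0.08244480.
Annualised premium = (F − S)/S × (1/T) = (0.08244480 − 0.08833)/0.08833 ÷ (15/12) = -5.33%.

-5.33%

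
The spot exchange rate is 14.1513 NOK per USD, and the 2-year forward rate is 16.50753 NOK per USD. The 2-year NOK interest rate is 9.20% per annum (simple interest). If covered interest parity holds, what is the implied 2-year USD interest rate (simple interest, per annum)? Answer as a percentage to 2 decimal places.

T = 2 years.
By CIP, F/S equals the NOK-to-USD growth ratio: 16.50753/14.1513 = 1.1665027.
The NOK side grows by 1 + 0.0920×2 = 1.184000.
So the USD growth factor = 1.0149998.
(1.0149998 − 1)/T = 0.007500, i.e. 0.75%.

0.75%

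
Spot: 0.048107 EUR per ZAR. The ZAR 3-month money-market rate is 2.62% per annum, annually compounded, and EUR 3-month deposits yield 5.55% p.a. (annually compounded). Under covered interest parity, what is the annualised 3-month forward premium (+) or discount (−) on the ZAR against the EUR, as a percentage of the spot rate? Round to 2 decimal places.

T = 3/12 years.
No-arbitrage forward: 0.048107 × 1.0135952 / 1.0064866 = 0.048446769 EUR/ZAR.
Annualised premium = (F − S)/S × (1/T) = (0.048446769 − 0.048107)/0.048107 ÷ (3/12) = 2.83%.

+2.83%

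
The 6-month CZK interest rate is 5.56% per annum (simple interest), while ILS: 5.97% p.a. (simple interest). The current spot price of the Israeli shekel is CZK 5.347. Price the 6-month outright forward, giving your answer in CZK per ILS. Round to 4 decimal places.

5.3364

T = 6/12 years.
CZK accumulates by 1 + 0.0556×6/12 = 1.027800.
ILS accumulates by 1 + 0.0597×6/12 = 1.029850.
So F = 5.347 × 1.027800 / 1.029850 = 5.336356 (CZK/ILS).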